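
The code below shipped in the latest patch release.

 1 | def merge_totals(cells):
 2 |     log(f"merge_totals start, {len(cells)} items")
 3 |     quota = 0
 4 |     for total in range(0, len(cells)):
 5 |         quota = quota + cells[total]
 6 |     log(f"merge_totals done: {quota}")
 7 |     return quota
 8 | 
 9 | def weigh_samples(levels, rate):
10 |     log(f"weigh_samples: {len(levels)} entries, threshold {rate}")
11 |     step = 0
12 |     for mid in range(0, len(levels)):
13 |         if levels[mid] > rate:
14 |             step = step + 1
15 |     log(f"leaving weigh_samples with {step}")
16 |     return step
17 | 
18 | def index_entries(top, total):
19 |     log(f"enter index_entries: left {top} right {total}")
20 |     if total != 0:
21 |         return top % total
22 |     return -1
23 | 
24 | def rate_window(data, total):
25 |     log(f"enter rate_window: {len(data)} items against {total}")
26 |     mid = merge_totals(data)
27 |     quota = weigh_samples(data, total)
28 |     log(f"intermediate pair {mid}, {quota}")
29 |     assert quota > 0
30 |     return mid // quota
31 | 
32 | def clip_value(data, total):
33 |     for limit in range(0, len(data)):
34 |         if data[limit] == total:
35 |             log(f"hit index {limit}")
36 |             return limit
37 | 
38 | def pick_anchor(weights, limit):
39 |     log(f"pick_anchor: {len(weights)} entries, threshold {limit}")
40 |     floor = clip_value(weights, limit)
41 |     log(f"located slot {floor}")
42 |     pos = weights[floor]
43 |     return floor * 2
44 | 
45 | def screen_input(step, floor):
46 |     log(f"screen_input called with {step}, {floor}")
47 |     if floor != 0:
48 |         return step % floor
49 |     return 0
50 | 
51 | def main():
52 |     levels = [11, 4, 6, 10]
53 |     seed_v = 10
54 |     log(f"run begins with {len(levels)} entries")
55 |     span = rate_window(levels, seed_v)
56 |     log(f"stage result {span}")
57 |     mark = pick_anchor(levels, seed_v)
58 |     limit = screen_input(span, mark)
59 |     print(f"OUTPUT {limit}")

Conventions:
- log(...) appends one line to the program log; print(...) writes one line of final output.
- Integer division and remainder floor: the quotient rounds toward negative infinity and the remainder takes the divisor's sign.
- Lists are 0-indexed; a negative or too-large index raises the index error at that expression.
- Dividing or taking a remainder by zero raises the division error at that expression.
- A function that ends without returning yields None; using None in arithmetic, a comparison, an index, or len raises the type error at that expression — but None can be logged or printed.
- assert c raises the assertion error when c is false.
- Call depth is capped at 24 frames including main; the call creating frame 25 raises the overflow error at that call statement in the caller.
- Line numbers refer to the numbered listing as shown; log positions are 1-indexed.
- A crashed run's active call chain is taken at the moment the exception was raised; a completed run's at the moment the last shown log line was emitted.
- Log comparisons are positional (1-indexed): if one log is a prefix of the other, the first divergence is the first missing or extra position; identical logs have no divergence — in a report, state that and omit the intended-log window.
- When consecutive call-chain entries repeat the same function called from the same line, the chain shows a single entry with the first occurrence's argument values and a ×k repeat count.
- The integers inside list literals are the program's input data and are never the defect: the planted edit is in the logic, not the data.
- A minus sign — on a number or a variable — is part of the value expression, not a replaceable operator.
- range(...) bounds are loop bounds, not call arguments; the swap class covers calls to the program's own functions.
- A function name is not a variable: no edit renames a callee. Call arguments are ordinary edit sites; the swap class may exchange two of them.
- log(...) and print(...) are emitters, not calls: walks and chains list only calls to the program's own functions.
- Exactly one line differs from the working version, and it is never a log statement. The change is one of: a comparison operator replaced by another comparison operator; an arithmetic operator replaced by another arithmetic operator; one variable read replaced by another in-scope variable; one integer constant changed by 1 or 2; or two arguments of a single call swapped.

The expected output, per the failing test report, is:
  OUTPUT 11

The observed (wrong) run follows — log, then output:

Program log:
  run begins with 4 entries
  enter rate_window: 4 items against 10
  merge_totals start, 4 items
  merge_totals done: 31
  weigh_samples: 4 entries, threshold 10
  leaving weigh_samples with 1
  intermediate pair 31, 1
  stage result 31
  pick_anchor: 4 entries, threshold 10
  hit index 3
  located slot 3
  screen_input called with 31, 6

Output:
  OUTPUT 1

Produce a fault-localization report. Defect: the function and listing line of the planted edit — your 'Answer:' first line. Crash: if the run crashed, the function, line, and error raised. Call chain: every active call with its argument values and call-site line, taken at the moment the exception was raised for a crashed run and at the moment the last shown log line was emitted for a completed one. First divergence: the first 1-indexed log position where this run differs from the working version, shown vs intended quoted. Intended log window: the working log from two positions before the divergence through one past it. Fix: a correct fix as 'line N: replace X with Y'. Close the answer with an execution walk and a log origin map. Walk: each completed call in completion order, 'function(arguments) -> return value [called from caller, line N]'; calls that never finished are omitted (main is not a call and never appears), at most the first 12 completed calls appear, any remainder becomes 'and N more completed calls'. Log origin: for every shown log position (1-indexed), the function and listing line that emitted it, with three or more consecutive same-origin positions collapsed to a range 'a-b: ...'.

Answer: the defect is in pick_anchor at line 43.
The tell: Position 12 is the first bad log line: 'screen_input called with 31, 6' should read 'screen_input called with 31, 20'.
Call chain: main -> screen_input(31, 6) (called at line 58).
First divergence: at position 12 the run shows 'screen_input called with 31, 6' where the working version logs 'screen_input called with 31, 20'.
Intended log window:
  10: hit index 3
  11: located slot 3
  12: screen_input called with 31, 20
Execution walk:
  merge_totals([11, 4, 6, 10]) -> 31  [called from rate_window, line 26]
  weigh_samples([11, 4, 6, 10], 10) -> 1  [called from rate_window, line 27]
  rate_window([11, 4, 6, 10], 10) -> 31  [called from main, line 55]
  clip_value([11, 4, 6, 10], 10) -> 3  [called from pick_anchor, line 40]
  pick_anchor([11, 4, 6, 10], 10) -> 6  [called from main, line 57]
  screen_input(31, 6) -> 1  [called from main, line 58]
Log origins:
  1: logged in main at line 54
  2: logged in rate_window at line 25
  3: logged in merge_totals at line 2
  4: logged in merge_totals at line 6
  5: logged in weigh_samples at line 10
  6: logged in weigh_samples at line 15
  7: logged in rate_window at line 28
  8: logged in main at line 56
  9: logged in pick_anchor at line 39
  10: logged in clip_value at line 35
  11: logged in pick_anchor at line 41
  12: logged in screen_input at line 46
A correct fix: line 43: replace `floor` with `pos`.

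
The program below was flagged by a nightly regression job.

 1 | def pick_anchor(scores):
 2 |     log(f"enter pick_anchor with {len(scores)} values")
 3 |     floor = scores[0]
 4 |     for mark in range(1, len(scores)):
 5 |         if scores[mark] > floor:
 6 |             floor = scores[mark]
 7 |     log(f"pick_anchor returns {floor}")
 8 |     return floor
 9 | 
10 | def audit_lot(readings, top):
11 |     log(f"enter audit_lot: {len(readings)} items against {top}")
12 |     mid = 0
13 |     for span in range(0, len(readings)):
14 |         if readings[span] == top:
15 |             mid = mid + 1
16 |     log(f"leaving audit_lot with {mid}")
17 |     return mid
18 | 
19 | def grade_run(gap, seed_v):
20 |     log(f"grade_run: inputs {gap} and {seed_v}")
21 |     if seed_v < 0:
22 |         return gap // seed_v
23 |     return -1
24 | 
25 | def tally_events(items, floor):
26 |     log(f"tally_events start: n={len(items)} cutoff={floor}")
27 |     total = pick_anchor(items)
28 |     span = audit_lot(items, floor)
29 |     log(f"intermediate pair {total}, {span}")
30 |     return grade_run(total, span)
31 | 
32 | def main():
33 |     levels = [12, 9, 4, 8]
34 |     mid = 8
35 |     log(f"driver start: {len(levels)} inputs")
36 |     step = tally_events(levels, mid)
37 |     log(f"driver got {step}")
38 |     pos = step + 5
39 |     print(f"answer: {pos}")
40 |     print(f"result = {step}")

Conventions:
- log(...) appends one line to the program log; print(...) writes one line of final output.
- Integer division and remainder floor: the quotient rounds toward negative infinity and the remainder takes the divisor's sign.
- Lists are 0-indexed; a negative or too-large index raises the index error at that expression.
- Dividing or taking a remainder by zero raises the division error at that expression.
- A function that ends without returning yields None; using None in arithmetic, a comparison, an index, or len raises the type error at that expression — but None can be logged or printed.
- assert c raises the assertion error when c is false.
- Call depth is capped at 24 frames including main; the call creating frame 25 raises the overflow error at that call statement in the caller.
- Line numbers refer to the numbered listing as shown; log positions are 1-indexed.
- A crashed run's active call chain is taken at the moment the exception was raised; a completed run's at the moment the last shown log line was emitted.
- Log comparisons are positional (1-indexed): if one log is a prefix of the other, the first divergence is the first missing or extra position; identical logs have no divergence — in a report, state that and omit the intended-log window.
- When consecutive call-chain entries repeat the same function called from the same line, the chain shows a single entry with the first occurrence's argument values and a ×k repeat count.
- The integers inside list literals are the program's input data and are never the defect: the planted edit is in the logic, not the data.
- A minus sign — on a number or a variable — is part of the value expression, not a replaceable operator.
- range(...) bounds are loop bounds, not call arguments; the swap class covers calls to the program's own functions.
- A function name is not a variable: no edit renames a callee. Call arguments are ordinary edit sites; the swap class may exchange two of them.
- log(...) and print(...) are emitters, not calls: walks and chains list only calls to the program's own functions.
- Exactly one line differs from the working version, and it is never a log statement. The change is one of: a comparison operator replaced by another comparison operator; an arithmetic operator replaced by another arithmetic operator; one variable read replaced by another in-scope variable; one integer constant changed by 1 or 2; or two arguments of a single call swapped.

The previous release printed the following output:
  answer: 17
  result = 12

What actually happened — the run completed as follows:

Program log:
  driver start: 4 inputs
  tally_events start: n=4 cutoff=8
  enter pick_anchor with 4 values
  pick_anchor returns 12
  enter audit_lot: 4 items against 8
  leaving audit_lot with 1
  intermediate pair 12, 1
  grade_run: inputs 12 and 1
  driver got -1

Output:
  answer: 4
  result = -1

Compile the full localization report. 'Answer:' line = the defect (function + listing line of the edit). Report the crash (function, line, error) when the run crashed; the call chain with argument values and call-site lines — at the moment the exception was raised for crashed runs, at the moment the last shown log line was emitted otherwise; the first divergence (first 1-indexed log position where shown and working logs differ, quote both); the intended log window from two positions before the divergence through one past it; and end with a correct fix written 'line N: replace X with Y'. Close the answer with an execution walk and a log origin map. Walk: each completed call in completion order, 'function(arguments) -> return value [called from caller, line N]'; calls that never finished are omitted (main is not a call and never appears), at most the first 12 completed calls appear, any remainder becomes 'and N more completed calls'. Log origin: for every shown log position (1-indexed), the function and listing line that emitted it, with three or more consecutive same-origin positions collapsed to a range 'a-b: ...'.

Answer: the defect is in grade_run at line 21.
The tell: Position 9 is the first bad log line: 'driver got -1' should read 'driver got 12'.
Call chain: main.
First divergence: at position 9 the run shows 'driver got -1' where the working version logs 'driver got 12'.
Intended log window:
  7: intermediate pair 12, 1
  8: grade_run: inputs 12 and 1
  9: driver got 12
Execution walk:
  pick_anchor([12, 9, 4, 8]) -> 12  [called from tally_events, line 27]
  audit_lot([12, 9, 4, 8], 8) -> 1  [called from tally_events, line 28]
  grade_run(12, 1) -> -1  [called from tally_events, line 30]
  tally_events([12, 9, 4, 8], 8) -> -1  [called from main, line 36]
Log origins:
  1: from main, line 35
  2: from tally_events, line 26
  3: from pick_anchor, line 2
  4: from pick_anchor, line 7
  5: from audit_lot, line 11
  6: from audit_lot, line 16
  7: from tally_events, line 29
  8: from grade_run, line 20
  9: from main, line 37
A correct fix: line 21: replace `<` with `!=`.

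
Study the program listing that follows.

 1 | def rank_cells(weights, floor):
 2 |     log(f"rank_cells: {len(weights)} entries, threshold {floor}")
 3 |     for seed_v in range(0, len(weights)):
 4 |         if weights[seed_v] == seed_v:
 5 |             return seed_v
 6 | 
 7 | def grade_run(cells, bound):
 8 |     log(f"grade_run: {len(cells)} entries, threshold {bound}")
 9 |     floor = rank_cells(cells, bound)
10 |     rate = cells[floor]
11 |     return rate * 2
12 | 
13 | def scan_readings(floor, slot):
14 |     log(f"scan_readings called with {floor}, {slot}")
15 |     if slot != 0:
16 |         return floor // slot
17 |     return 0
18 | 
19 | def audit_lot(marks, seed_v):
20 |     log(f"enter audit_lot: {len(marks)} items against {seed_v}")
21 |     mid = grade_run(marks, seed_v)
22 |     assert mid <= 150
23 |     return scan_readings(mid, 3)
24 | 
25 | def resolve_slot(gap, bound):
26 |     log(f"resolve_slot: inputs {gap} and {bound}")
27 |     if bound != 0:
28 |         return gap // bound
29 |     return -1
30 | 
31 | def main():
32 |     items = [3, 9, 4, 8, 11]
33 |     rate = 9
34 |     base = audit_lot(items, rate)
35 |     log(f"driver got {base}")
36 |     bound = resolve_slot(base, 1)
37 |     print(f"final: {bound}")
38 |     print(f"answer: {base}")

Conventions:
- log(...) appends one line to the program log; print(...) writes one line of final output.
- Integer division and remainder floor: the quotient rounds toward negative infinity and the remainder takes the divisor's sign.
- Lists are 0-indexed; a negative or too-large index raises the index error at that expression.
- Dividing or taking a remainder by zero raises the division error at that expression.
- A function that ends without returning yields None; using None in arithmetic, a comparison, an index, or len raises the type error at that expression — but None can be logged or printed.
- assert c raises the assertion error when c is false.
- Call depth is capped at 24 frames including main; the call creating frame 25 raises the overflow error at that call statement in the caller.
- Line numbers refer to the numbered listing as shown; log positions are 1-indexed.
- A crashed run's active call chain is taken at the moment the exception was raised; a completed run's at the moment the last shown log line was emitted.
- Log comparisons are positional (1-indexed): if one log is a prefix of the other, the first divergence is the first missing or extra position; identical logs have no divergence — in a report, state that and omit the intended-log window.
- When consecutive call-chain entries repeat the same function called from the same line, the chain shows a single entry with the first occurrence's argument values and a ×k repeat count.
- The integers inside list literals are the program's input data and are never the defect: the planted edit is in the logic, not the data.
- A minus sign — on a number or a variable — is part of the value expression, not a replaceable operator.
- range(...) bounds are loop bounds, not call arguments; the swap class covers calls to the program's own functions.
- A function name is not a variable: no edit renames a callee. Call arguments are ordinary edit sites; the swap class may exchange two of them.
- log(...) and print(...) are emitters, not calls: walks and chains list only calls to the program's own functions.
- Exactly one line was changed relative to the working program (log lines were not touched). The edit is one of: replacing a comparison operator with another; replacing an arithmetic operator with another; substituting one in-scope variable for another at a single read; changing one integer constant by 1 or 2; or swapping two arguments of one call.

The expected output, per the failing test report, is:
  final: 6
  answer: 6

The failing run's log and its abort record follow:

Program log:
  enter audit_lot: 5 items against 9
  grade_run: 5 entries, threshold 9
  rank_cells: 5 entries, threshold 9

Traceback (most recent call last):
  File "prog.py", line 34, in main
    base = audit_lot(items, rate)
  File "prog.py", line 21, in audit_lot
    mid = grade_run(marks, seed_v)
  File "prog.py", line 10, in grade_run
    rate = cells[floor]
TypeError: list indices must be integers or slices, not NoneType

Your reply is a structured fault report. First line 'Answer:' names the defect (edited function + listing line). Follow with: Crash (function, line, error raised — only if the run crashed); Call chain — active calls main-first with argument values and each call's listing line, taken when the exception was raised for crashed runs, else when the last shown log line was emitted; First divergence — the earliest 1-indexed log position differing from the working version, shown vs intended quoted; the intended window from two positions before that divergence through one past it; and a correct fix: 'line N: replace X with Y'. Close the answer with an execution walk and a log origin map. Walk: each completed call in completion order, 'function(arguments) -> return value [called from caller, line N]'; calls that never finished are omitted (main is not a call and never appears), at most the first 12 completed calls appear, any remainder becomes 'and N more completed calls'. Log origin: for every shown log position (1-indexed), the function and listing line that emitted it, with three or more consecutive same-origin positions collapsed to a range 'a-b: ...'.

Answer: the defect is in rank_cells at line 4.
Core observation: Only 3 log lines were emitted before the run died; the intended continuation was 'scan_readings called with 18, 3'.
Crash: grade_run, line 10, TypeError.
Call chain: main -> audit_lot([3, 9, 4, 8, 11], 9) (called at line 34) -> grade_run([3, 9, 4, 8, 11], 9) (called at line 21).
First divergence: position 4 — after 3 matching lines the faulty run goes silent; intended next line 'scan_readings called with 18, 3'.
Intended log window:
  2: grade_run: 5 entries, threshold 9
  3: rank_cells: 5 entries, threshold 9
  4: scan_readings called with 18, 3
  5: driver got 6
Execution walk:
  rank_cells([3, 9, 4, 8, 11], 9) -> None  [called from grade_run, line 9]
Log line origins:
  1 — audit_lot, line 20
  2 — grade_run, line 8
  3 — rank_cells, line 2
A correct fix: line 4: replace `weights[seed_v] == seed_v` with `weights[seed_v] == floor`.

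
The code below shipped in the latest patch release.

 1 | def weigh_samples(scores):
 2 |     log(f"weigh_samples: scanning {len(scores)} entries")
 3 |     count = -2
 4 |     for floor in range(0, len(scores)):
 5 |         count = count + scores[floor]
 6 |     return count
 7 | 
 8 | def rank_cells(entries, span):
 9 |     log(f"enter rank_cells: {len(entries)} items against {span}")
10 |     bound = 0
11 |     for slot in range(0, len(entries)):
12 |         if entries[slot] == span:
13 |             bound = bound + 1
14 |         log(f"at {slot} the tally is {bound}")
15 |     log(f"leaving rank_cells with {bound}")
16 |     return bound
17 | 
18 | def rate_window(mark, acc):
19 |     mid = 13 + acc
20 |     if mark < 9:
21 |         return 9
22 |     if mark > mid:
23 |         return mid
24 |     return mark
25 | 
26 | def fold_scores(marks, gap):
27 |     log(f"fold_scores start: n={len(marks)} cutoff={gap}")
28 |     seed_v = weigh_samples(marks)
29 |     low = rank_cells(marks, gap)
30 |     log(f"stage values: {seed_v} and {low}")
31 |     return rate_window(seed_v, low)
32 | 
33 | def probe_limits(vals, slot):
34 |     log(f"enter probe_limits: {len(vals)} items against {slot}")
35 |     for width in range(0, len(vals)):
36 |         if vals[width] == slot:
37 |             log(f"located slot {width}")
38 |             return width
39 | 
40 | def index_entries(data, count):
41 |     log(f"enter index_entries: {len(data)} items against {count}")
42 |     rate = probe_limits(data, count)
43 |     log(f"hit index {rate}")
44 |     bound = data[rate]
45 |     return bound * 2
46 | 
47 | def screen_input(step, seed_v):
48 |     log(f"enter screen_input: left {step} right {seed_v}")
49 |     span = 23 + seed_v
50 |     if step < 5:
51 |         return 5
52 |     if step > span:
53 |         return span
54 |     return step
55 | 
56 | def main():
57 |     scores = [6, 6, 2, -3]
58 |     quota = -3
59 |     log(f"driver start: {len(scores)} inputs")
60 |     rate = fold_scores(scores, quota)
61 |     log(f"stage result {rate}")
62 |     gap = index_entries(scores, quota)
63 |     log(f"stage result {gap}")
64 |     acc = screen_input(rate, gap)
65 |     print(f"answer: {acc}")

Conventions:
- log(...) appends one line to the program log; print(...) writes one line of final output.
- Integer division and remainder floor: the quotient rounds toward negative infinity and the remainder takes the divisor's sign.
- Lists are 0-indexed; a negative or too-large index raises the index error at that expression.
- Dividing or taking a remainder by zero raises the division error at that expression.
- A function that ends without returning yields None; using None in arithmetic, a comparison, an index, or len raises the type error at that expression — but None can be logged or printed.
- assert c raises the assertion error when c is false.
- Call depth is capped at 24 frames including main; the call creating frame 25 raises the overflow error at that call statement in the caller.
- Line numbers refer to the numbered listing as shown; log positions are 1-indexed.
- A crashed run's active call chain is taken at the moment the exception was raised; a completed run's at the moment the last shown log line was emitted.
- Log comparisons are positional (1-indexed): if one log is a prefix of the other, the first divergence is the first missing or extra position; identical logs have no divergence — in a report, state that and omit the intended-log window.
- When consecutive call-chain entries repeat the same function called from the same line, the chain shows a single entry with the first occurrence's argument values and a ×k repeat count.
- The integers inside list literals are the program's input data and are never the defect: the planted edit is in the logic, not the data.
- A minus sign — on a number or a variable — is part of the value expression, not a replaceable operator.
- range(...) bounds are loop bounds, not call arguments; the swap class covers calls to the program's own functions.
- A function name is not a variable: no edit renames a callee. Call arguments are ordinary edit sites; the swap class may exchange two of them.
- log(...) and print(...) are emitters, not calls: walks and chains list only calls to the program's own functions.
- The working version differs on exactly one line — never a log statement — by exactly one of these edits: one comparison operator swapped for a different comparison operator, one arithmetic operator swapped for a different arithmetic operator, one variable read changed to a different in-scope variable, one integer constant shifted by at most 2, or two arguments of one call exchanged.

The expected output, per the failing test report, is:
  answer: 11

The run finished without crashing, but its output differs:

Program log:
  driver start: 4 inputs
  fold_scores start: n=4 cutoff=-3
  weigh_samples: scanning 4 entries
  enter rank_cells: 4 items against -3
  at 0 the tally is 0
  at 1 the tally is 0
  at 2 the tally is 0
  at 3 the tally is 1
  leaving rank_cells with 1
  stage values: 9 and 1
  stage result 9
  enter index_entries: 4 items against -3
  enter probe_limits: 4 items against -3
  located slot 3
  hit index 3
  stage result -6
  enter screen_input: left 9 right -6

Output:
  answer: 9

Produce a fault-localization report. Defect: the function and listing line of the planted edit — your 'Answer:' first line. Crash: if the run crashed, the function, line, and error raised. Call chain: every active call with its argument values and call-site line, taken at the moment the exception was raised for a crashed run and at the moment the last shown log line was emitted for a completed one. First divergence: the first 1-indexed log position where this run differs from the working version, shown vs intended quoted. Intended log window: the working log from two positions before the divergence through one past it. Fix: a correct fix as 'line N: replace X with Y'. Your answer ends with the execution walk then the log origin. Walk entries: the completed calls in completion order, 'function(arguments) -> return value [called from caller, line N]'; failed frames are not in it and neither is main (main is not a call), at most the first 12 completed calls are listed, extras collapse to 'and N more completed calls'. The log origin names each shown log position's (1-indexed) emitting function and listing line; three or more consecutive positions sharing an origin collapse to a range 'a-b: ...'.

Answer: the defect is in weigh_samples at line 3.
The tell: The earliest visible damage is log position 10 — 'stage values: 9 and 1' rather than the intended 'stage values: 11 and 1'.
Call chain: main -> screen_input(9, -6) (called at line 64).
First divergence: position 10 — shown 'stage values: 9 and 1', intended 'stage values: 11 and 1'.
Intended log window:
  8: at 3 the tally is 1
  9: leaving rank_cells with 1
  10: stage values: 11 and 1
  11: stage result 11
Execution walk:
  weigh_samples([6, 6, 2, -3]) -> 9  [called from fold_scores, line 28]
  rank_cells([6, 6, 2, -3], -3) -> 1  [called from fold_scores, line 29]
  rate_window(9, 1) -> 9  [called from fold_scores, line 31]
  fold_scores([6, 6, 2, -3], -3) -> 9  [called from main, line 60]
  probe_limits([6, 6, 2, -3], -3) -> 3  [called from index_entries, line 42]
  index_entries([6, 6, 2, -3], -3) -> -6  [called from main, line 62]
  screen_input(9, -6) -> 9  [called from main, line 64]
Log origins:
  1 — main, line 59
  2 — fold_scores, line 27
  3 — weigh_samples, line 2
  4 — rank_cells, line 9
  5-8 — rank_cells, line 14
  9 — rank_cells, line 15
  10 — fold_scores, line 30
  11 — main, line 61
  12 — index_entries, line 41
  13 — probe_limits, line 34
  14 — probe_limits, line 37
  15 — index_entries, line 43
  16 — main, line 63
  17 — screen_input, line 48
A correct fix: line 3: replace `-2` with `0`.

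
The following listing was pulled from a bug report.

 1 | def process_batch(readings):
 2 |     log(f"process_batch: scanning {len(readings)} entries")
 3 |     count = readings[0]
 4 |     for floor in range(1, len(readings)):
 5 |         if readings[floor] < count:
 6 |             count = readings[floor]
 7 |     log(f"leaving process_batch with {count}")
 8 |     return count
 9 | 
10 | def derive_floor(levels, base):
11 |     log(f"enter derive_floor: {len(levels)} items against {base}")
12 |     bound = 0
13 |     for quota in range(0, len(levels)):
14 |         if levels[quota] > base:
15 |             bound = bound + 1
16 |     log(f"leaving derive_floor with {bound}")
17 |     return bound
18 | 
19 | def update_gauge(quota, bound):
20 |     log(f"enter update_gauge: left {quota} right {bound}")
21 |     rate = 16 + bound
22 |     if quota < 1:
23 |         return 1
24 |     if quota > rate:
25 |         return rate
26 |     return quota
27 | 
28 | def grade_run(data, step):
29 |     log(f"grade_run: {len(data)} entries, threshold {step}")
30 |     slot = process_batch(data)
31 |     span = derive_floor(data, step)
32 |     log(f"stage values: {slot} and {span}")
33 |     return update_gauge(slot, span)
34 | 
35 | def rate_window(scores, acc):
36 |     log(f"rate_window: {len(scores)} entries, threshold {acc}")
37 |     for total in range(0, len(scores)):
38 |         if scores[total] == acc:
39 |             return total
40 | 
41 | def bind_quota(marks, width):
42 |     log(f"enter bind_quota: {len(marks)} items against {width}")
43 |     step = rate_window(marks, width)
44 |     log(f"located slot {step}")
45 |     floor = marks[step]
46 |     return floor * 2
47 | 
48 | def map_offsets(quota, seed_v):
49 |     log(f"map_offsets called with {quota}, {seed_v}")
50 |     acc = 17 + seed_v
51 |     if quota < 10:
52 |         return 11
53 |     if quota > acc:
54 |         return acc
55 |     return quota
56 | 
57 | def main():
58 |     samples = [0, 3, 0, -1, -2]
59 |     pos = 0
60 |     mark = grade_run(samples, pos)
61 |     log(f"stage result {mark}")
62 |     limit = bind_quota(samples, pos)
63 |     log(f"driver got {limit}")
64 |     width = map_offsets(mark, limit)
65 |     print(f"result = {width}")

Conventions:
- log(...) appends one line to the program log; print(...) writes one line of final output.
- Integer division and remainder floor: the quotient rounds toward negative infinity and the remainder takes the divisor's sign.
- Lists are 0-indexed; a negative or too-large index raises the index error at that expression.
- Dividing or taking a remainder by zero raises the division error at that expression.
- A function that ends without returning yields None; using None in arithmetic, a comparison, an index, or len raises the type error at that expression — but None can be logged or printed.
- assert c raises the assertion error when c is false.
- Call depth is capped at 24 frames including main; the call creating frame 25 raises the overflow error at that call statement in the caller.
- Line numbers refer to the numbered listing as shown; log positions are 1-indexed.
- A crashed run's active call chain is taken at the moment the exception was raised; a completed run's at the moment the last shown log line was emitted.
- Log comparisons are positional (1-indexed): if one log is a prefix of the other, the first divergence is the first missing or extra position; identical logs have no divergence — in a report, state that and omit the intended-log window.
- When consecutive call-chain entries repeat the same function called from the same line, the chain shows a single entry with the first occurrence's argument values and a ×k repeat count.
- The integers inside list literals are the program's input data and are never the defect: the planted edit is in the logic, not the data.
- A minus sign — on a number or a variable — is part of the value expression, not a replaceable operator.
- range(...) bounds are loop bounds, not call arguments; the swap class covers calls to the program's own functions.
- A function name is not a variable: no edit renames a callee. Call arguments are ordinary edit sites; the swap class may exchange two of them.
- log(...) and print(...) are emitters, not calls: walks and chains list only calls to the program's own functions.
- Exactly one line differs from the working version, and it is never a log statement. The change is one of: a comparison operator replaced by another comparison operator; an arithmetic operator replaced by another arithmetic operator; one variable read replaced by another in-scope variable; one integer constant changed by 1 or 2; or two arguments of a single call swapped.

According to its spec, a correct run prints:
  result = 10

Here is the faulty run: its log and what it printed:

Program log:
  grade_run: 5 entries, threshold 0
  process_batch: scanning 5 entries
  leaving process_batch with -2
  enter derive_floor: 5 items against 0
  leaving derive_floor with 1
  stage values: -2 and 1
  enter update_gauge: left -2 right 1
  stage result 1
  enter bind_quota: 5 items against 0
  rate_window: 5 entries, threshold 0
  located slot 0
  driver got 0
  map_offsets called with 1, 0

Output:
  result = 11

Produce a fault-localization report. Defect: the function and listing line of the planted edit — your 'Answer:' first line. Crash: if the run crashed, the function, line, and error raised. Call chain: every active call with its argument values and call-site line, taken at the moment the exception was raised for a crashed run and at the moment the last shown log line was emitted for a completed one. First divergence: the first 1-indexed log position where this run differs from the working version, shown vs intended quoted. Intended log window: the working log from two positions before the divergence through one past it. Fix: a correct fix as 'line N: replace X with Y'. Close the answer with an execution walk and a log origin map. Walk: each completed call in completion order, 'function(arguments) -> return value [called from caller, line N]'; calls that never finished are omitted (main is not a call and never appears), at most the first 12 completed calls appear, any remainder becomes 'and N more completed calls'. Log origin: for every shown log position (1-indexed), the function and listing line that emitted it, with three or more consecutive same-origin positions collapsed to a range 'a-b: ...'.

Answer: the defect is in map_offsets at line 52.
Key observation: Nothing in the log betrays the bug — only the output does.
Call chain: main -> map_offsets(1, 0) (called at line 64).
First divergence: none; the two logs match at every position.
Execution walk:
  process_batch([0, 3, 0, -1, -2]) -> -2  [called from grade_run, line 30]
  derive_floor([0, 3, 0, -1, -2], 0) -> 1  [called from grade_run, line 31]
  update_gauge(-2, 1) -> 1  [called from grade_run, line 33]
  grade_run([0, 3, 0, -1, -2], 0) -> 1  [called from main, line 60]
  rate_window([0, 3, 0, -1, -2], 0) -> 0  [called from bind_quota, line 43]
  bind_quota([0, 3, 0, -1, -2], 0) -> 0  [called from main, line 62]
  map_offsets(1, 0) -> 11  [called from main, line 64]
Log origin:
  1: from grade_run, line 29
  2: from process_batch, line 2
  3: from process_batch, line 7
  4: from derive_floor, line 11
  5: from derive_floor, line 16
  6: from grade_run, line 32
  7: from update_gauge, line 20
  8: from main, line 61
  9: from bind_quota, line 42
  10: from rate_window, line 36
  11: from bind_quota, line 44
  12: from main, line 63
  13: from map_offsets, line 49
A correct fix: line 52: replace `11` with `10`.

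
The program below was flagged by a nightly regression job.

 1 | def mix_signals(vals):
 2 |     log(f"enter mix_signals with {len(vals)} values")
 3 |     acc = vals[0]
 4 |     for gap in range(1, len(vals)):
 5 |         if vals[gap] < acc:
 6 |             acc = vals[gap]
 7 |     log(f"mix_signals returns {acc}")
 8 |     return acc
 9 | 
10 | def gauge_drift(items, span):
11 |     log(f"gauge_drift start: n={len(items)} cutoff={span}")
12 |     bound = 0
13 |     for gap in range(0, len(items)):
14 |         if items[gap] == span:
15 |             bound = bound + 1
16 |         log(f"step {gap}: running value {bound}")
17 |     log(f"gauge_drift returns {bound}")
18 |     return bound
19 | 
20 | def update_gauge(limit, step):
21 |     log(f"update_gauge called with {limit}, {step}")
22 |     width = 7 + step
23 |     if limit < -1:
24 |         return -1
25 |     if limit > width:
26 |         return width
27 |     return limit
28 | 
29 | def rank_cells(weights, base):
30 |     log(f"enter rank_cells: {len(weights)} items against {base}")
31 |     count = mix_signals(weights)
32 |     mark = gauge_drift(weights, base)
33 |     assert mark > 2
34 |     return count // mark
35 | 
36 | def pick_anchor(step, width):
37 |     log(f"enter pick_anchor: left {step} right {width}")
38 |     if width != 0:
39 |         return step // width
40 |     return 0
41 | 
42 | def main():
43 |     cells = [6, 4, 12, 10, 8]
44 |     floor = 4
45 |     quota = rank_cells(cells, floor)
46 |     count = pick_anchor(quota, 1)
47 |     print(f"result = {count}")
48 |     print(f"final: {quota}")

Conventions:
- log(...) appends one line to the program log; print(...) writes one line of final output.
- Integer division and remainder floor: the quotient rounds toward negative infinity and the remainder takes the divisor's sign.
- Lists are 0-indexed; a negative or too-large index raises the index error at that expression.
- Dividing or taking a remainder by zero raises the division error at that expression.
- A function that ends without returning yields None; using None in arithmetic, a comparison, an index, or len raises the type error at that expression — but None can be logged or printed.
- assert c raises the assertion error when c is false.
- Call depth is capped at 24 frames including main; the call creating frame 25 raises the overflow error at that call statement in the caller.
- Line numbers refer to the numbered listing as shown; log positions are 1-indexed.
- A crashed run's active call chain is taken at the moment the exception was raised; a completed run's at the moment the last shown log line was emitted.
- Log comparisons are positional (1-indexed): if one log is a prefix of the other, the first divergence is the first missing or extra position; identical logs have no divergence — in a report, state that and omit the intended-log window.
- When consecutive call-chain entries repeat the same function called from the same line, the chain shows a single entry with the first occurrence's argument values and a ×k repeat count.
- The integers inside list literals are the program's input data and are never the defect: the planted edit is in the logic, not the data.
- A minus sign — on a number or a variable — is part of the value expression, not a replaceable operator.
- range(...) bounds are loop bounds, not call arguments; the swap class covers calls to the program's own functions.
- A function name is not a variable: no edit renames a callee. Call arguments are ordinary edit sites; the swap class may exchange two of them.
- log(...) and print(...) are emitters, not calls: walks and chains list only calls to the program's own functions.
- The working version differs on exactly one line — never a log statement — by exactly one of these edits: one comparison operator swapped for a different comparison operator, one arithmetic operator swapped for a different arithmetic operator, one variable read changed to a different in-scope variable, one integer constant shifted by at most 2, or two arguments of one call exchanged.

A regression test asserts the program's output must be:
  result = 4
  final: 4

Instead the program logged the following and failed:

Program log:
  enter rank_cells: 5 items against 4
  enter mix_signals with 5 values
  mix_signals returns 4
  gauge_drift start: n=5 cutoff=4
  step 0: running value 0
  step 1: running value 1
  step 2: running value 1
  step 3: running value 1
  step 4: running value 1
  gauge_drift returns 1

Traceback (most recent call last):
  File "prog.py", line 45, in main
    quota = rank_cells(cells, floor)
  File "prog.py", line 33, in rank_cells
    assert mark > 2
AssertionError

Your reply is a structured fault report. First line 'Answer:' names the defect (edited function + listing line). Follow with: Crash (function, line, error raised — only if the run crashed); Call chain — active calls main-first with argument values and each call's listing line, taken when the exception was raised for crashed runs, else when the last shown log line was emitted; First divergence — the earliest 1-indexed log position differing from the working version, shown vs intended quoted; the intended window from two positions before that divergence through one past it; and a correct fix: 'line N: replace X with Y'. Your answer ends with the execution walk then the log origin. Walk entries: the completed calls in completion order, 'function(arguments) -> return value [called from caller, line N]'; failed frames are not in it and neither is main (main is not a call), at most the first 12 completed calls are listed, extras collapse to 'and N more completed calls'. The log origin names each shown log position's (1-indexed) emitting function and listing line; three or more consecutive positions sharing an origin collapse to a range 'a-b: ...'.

Answer: the defect is in rank_cells at line 33.
The tell: The log ends early — 10 lines, where the working version next logs 'enter pick_anchor: left 4 right 1'.
Crash: rank_cells, line 33, AssertionError.
Call chain: main -> rank_cells([6, 4, 12, 10, 8], 4) (called at line 45).
First divergence: position 11 (shown log ended at 10 lines; the working version continues: 'enter pick_anchor: left 4 right 1').
Intended log window:
  9: step 4: running value 1
  10: gauge_drift returns 1
  11: enter pick_anchor: left 4 right 1
Execution walk:
  mix_signals([6, 4, 12, 10, 8]) -> 4  [called from rank_cells, line 31]
  gauge_drift([6, 4, 12, 10, 8], 4) -> 1  [called from rank_cells, line 32]
Log origin:
  1: logged in rank_cells at line 30
  2: logged in mix_signals at line 2
  3: logged in mix_signals at line 7
  4: logged in gauge_drift at line 11
  5-9: logged in gauge_drift at line 16
  10: logged in gauge_drift at line 17
A correct fix: line 33: replace `2` with `0`.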